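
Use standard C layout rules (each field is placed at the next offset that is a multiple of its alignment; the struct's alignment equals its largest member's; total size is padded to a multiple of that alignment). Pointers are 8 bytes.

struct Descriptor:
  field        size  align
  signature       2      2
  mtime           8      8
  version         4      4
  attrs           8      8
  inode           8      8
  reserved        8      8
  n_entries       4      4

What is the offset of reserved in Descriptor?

40

0..2  signature  (2B, 2-aligned)
2..8  -- padding (6B)
8..16  mtime  (8B, 8-aligned)
16..20  version  (4B, 4-aligned)
20..24  -- padding (4B)
24..32  attrs  (8B, 8-aligned)
32..40  inode  (8B, 8-aligned)
40..48  reserved  (8B, 8-aligned)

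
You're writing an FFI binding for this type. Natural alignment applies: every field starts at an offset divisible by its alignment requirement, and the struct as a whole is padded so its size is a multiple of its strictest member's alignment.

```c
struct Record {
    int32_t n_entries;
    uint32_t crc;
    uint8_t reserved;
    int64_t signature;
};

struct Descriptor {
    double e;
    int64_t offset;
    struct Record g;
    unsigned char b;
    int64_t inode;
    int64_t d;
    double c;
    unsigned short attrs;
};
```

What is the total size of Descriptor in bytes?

Record: 0..4  n_entries  (4B, 4-aligned); 4..8  crc  (4B, 4-aligned); 8..9  reserved  (1B, 1-aligned); 9..16  -- padding (7B); 16..24  signature  (8B, 8-aligned); sizeof = 24, alignof = 8
0..8  e  (8B, 8-aligned)
8..16  offset  (8B, 8-aligned)
16..40  g  (24B, 8-aligned)
40..41  b  (1B, 1-aligned)
41..48  -- padding (7B)
48..56  inode  (8B, 8-aligned)
56..64  d  (8B, 8-aligned)
64..72  c  (8B, 8-aligned)
72..74  attrs  (2B, 2-aligned)
74..80  -- tail padding (6B)
sizeof = 80, alignof = 8

80 bytes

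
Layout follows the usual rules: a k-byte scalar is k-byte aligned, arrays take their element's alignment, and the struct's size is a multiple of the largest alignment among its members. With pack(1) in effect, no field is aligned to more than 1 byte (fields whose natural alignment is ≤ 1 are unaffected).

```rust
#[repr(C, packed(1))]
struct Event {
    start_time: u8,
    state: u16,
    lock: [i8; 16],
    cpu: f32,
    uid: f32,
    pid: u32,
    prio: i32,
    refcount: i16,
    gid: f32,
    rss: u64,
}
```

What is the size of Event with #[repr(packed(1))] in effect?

start_time at 0 (size 1, align 1) → ends 1
state at 1 (size 2, align 1) → ends 3
lock at 3 (size 16, align 1) → ends 19
cpu at 19 (size 4, align 1) → ends 23
uid at 23 (size 4, align 1) → ends 27
pid at 27 (size 4, align 1) → ends 31
prio at 31 (size 4, align 1) → ends 35
refcount at 35 (size 2, align 1) → ends 37
gid at 37 (size 4, align 1) → ends 41
rss at 41 (size 8, align 1) → ends 49
total 49 bytes, alignment 1

49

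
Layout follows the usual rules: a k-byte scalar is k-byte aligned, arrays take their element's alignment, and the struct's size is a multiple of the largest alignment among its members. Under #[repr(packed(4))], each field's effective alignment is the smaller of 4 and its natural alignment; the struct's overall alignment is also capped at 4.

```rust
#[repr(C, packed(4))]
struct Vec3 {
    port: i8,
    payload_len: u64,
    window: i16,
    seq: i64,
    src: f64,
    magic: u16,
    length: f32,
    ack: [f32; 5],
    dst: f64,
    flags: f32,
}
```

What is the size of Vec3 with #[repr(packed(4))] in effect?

72

port at 0 (size 1, align 1) → ends 1
pad 3 to align 4 for payload_len
payload_len at 4 (size 8, align 4) → ends 12
window at 12 (size 2, align 2) → ends 14
pad 2 to align 4 for seq
seq at 16 (size 8, align 4) → ends 24
src at 24 (size 8, align 4) → ends 32
magic at 32 (size 2, align 2) → ends 34
pad 2 to align 4 for length
length at 36 (size 4, align 4) → ends 40
ack at 40 (size 20, align 4) → ends 60
dst at 60 (size 8, align 4) → ends 68
flags at 68 (size 4, align 4) → ends 72
total 72 bytes, alignment 4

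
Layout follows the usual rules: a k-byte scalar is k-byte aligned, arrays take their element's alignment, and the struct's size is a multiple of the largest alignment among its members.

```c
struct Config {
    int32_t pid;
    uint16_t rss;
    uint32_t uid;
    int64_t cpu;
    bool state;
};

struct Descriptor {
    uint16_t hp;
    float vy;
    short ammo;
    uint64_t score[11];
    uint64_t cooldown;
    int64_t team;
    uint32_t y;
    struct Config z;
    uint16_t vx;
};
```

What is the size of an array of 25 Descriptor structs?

4200

Config: @0: pid [4B, align 4] → 4; @4: rss [2B, align 2] → 6; +2 pad (align 4); @8: uid [4B, align 4] → 12; +4 pad (align 8); @16: cpu [8B, align 8] → 24; @24: state [1B, align 1] → 25; +7 tail pad (align 8); size 32, align 8
@0: hp [2B, align 2] → 2
+2 pad (align 4)
@4: vy [4B, align 4] → 8
@8: ammo [2B, align 2] → 10
+6 pad (align 8)
@16: score [88B, align 8] → 104
@104: cooldown [8B, align 8] → 112
@112: team [8B, align 8] → 120
@120: y [4B, align 4] → 124
+4 pad (align 8)
@128: z [32B, align 8] → 160
@160: vx [2B, align 2] → 162
+6 tail pad (align 8)
size 168, align 8
array of 25: 25 × 168 = 4200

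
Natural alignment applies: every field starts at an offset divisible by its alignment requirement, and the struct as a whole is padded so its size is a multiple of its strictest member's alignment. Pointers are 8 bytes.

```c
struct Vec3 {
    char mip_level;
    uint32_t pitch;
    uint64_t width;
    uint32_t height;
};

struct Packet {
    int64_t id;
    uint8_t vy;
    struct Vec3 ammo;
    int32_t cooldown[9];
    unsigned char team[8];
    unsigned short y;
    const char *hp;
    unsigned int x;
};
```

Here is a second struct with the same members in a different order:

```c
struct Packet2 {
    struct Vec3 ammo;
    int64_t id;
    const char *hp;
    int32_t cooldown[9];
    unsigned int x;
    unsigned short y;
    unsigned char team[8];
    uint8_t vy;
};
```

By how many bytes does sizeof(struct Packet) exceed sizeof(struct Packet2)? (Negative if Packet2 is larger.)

Vec3: @0: mip_level [1B, align 1] → 1; +3 pad (align 4); @4: pitch [4B, align 4] → 8; @8: width [8B, align 8] → 16; @16: height [4B, align 4] → 20; +4 tail pad (align 8); size 24, align 8
@0: id [8B, align 8] → 8
@8: vy [1B, align 1] → 9
+7 pad (align 8)
@16: ammo [24B, align 8] → 40
@40: cooldown [36B, align 4] → 76
@76: team [8B, align 1] → 84
@84: y [2B, align 2] → 86
+2 pad (align 8)
@88: hp [8B, align 8] → 96
@96: x [4B, align 4] → 100
+4 tail pad (align 8)
size 104, align 8
— Packet2 —
@0: ammo [24B, align 8] → 24
@24: id [8B, align 8] → 32
@32: hp [8B, align 8] → 40
@40: cooldown [36B, align 4] → 76
@76: x [4B, align 4] → 80
@80: y [2B, align 2] → 82
@82: team [8B, align 1] → 90
@90: vy [1B, align 1] → 91
+5 tail pad (align 8)
size 96, align 8
104 − 96 = 8

8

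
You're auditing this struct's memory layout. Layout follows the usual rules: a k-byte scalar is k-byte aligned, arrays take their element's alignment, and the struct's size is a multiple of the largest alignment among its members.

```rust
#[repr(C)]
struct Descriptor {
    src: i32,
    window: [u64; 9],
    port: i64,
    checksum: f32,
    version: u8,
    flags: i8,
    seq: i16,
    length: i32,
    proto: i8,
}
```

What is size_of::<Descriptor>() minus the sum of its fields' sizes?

7

@0: src [4B, align 4] → 4
+4 pad (align 8)
@8: window [72B, align 8] → 80
@80: port [8B, align 8] → 88
@88: checksum [4B, align 4] → 92
@92: version [1B, align 1] → 93
@93: flags [1B, align 1] → 94
@94: seq [2B, align 2] → 96
@96: length [4B, align 4] → 100
@100: proto [1B, align 1] → 101
+3 tail pad (align 8)
size 104, align 8
data bytes 97, size 104 → padding 7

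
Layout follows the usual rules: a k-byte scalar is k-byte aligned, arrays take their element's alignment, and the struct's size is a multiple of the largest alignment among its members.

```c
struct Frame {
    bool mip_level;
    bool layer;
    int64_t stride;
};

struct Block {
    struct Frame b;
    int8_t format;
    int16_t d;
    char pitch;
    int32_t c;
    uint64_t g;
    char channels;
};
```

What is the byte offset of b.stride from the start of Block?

8

Frame: mip_level at 0 (size 1, align 1) → ends 1; layer at 1 (size 1, align 1) → ends 2; pad 6 to align 8 for stride; stride at 8 (size 8, align 8) → ends 16; total 16 bytes, alignment 8
b at 0 (size 16, align 8) → ends 16
within Frame: stride at 8
0 + 8 = 8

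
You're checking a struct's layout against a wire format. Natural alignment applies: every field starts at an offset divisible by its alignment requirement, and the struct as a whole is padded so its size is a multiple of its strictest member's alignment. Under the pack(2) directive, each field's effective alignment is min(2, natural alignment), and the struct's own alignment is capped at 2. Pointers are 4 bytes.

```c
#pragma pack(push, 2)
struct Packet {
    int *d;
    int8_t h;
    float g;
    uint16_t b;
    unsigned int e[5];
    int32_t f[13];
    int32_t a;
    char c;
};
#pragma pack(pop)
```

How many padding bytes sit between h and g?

d at 0 (size 4, align 2) → ends 4
h at 4 (size 1, align 1) → ends 5
pad 1 to align 2 for g
g at 6 (size 4, align 2) → ends 10

1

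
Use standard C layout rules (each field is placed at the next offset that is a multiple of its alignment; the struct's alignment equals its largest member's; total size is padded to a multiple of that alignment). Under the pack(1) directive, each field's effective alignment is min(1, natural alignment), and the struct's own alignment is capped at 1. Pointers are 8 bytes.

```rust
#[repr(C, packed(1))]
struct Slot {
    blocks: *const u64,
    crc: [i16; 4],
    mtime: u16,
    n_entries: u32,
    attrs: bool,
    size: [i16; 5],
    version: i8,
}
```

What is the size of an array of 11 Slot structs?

374

@0: blocks [8B, align 1] → 8
@8: crc [8B, align 1] → 16
@16: mtime [2B, align 1] → 18
@18: n_entries [4B, align 1] → 22
@22: attrs [1B, align 1] → 23
@23: size [10B, align 1] → 33
@33: version [1B, align 1] → 34
size 34, align 1
array of 11: 11 × 34 = 374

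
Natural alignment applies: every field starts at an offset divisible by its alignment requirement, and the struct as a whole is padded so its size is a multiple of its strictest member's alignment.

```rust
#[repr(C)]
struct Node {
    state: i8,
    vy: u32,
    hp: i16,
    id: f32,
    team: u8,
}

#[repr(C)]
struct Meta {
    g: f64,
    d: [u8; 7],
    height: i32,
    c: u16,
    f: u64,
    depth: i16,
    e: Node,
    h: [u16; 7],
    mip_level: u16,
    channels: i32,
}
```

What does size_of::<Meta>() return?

Node: state at 0 (size 1, align 1) → ends 1; pad 3 to align 4 for vy; vy at 4 (size 4, align 4) → ends 8; hp at 8 (size 2, align 2) → ends 10; pad 2 to align 4 for id; id at 12 (size 4, align 4) → ends 16; team at 16 (size 1, align 1) → ends 17; tail pad 3 to reach multiple of 4; total 20 bytes, alignment 4
g at 0 (size 8, align 8) → ends 8
d at 8 (size 7, align 1) → ends 15
pad 1 to align 4 for height
height at 16 (size 4, align 4) → ends 20
c at 20 (size 2, align 2) → ends 22
pad 2 to align 8 for f
f at 24 (size 8, align 8) → ends 32
depth at 32 (size 2, align 2) → ends 34
pad 2 to align 4 for e
e at 36 (size 20, align 4) → ends 56
h at 56 (size 14, align 2) → ends 70
mip_level at 70 (size 2, align 2) → ends 72
channels at 72 (size 4, align 4) → ends 76
tail pad 4 to reach multiple of 8
total 80 bytes, alignment 8

80 bytes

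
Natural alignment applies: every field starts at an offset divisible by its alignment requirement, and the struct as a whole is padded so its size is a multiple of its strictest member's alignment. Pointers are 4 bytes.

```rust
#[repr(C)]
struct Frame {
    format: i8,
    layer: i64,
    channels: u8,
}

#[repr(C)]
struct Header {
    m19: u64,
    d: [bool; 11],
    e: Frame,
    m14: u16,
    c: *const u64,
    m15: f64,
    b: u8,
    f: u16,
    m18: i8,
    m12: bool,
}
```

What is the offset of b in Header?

Frame: 0..1  format  (1B, 1-aligned); 1..8  -- padding (7B); 8..16  layer  (8B, 8-aligned); 16..17  channels  (1B, 1-aligned); 17..24  -- tail padding (7B); sizeof = 24, alignof = 8
0..8  m19  (8B, 8-aligned)
8..19  d  (11B, 1-aligned)
19..24  -- padding (5B)
24..48  e  (24B, 8-aligned)
48..50  m14  (2B, 2-aligned)
50..52  -- padding (2B)
52..56  c  (4B, 4-aligned)
56..64  m15  (8B, 8-aligned)
64..65  b  (1B, 1-aligned)

64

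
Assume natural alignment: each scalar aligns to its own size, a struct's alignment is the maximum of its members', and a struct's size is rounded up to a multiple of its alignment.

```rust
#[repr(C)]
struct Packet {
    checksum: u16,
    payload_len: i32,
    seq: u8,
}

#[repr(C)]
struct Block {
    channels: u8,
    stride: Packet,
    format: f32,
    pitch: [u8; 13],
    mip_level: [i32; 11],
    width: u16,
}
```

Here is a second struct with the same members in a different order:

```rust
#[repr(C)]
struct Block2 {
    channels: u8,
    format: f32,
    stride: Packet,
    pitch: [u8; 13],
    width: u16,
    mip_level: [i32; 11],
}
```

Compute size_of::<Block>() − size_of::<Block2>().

4

Packet: @0: checksum [2B, align 2] → 2; +2 pad (align 4); @4: payload_len [4B, align 4] → 8; @8: seq [1B, align 1] → 9; +3 tail pad (align 4); size 12, align 4
@0: channels [1B, align 1] → 1
+3 pad (align 4)
@4: stride [12B, align 4] → 16
@16: format [4B, align 4] → 20
@20: pitch [13B, align 1] → 33
+3 pad (align 4)
@36: mip_level [44B, align 4] → 80
@80: width [2B, align 2] → 82
+2 tail pad (align 4)
size 84, align 4
— Block2 —
@0: channels [1B, align 1] → 1
+3 pad (align 4)
@4: format [4B, align 4] → 8
@8: stride [12B, align 4] → 20
@20: pitch [13B, align 1] → 33
+1 pad (align 2)
@34: width [2B, align 2] → 36
@36: mip_level [44B, align 4] → 80
size 80, align 4
84 − 80 = 4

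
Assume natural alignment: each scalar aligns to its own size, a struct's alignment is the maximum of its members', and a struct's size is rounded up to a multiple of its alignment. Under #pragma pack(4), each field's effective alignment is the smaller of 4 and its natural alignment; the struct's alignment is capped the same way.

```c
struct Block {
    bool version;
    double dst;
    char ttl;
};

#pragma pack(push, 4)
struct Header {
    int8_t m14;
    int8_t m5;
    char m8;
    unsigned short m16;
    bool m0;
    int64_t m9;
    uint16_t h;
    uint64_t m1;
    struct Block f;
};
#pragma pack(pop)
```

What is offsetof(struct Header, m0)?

6

Block: 0..1  version  (1B, 1-aligned); 1..8  -- padding (7B); 8..16  dst  (8B, 8-aligned); 16..17  ttl  (1B, 1-aligned); 17..24  -- tail padding (7B); sizeof = 24, alignof = 8
0..1  m14  (1B, 1-aligned)
1..2  m5  (1B, 1-aligned)
2..3  m8  (1B, 1-aligned)
3..4  -- padding (1B)
4..6  m16  (2B, 2-aligned)
6..7  m0  (1B, 1-aligned)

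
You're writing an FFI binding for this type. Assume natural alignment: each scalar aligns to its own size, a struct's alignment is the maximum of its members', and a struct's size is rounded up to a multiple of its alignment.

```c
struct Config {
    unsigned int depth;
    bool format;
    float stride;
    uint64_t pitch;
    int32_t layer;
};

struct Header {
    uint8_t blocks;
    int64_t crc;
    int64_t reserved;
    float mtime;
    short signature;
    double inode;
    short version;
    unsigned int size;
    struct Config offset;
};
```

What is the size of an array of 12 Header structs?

960

Config: @0: depth [4B, align 4] → 4; @4: format [1B, align 1] → 5; +3 pad (align 4); @8: stride [4B, align 4] → 12; +4 pad (align 8); @16: pitch [8B, align 8] → 24; @24: layer [4B, align 4] → 28; +4 tail pad (align 8); size 32, align 8
@0: blocks [1B, align 1] → 1
+7 pad (align 8)
@8: crc [8B, align 8] → 16
@16: reserved [8B, align 8] → 24
@24: mtime [4B, align 4] → 28
@28: signature [2B, align 2] → 30
+2 pad (align 8)
@32: inode [8B, align 8] → 40
@40: version [2B, align 2] → 42
+2 pad (align 4)
@44: size [4B, align 4] → 48
@48: offset [32B, align 8] → 80
size 80, align 8
array of 12: 12 × 80 = 960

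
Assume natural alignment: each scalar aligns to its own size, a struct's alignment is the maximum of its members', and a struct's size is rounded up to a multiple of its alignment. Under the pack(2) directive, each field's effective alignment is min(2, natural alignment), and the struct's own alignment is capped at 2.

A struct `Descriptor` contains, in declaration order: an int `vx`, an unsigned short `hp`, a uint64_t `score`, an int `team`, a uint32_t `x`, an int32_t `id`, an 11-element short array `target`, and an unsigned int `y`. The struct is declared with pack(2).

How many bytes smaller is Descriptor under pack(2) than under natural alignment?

natural layout:
  @0: vx [4B, align 4] → 4
  @4: hp [2B, align 2] → 6
  +2 pad (align 8)
  @8: score [8B, align 8] → 16
  @16: team [4B, align 4] → 20
  @20: x [4B, align 4] → 24
  @24: id [4B, align 4] → 28
  @28: target [22B, align 2] → 50
  +2 pad (align 4)
  @52: y [4B, align 4] → 56
  size 56, align 8
packed(2) layout:
  @0: vx [4B, align 2] → 4
  @4: hp [2B, align 2] → 6
  @6: score [8B, align 2] → 14
  @14: team [4B, align 2] → 18
  @18: x [4B, align 2] → 22
  @22: id [4B, align 2] → 26
  @26: target [22B, align 2] → 48
  @48: y [4B, align 2] → 52
  size 52, align 2
56 − 52 = 4

4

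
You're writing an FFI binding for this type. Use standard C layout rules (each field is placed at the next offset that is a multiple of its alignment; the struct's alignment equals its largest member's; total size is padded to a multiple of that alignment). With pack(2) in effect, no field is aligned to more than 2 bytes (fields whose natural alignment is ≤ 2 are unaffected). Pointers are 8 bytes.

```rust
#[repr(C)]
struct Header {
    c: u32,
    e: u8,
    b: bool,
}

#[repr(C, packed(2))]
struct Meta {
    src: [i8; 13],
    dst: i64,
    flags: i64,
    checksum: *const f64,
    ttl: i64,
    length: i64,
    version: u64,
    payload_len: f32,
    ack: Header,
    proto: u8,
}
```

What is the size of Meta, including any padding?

Header: 0..4  c  (4B, 4-aligned); 4..5  e  (1B, 1-aligned); 5..6  b  (1B, 1-aligned); 6..8  -- tail padding (2B); sizeof = 8, alignof = 4
0..13  src  (13B, 1-aligned)
13..14  -- padding (1B)
14..22  dst  (8B, 2-aligned)
22..30  flags  (8B, 2-aligned)
30..38  checksum  (8B, 2-aligned)
38..46  ttl  (8B, 2-aligned)
46..54  length  (8B, 2-aligned)
54..62  version  (8B, 2-aligned)
62..66  payload_len  (4B, 2-aligned)
66..74  ack  (8B, 2-aligned)
74..75  proto  (1B, 1-aligned)
75..76  -- tail padding (1B)
sizeof = 76, alignof = 2

76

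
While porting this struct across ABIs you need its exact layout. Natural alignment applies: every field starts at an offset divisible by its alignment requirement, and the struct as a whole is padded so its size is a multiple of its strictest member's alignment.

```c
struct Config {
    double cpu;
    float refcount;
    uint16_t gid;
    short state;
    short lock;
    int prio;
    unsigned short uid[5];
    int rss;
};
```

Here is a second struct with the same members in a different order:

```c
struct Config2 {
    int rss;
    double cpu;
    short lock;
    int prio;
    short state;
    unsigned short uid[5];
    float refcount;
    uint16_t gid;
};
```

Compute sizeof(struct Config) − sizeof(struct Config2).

cpu at 0 (size 8, align 8) → ends 8
refcount at 8 (size 4, align 4) → ends 12
gid at 12 (size 2, align 2) → ends 14
state at 14 (size 2, align 2) → ends 16
lock at 16 (size 2, align 2) → ends 18
pad 2 to align 4 for prio
prio at 20 (size 4, align 4) → ends 24
uid at 24 (size 10, align 2) → ends 34
pad 2 to align 4 for rss
rss at 36 (size 4, align 4) → ends 40
total 40 bytes, alignment 8
— Config2 —
rss at 0 (size 4, align 4) → ends 4
pad 4 to align 8 for cpu
cpu at 8 (size 8, align 8) → ends 16
lock at 16 (size 2, align 2) → ends 18
pad 2 to align 4 for prio
prio at 20 (size 4, align 4) → ends 24
state at 24 (size 2, align 2) → ends 26
uid at 26 (size 10, align 2) → ends 36
refcount at 36 (size 4, align 4) → ends 40
gid at 40 (size 2, align 2) → ends 42
tail pad 6 to reach multiple of 8
total 48 bytes, alignment 8
40 − 48 = -8

-8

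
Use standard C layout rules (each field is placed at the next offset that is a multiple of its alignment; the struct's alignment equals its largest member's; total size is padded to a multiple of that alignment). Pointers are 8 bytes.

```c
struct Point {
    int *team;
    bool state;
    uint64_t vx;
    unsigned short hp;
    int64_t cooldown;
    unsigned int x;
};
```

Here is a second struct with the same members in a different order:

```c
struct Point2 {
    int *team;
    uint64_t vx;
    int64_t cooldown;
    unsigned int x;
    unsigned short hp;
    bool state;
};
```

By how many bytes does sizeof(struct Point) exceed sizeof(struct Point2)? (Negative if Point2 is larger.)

@0: team [8B, align 8] → 8
@8: state [1B, align 1] → 9
+7 pad (align 8)
@16: vx [8B, align 8] → 24
@24: hp [2B, align 2] → 26
+6 pad (align 8)
@32: cooldown [8B, align 8] → 40
@40: x [4B, align 4] → 44
+4 tail pad (align 8)
size 48, align 8
— Point2 —
@0: team [8B, align 8] → 8
@8: vx [8B, align 8] → 16
@16: cooldown [8B, align 8] → 24
@24: x [4B, align 4] → 28
@28: hp [2B, align 2] → 30
@30: state [1B, align 1] → 31
+1 tail pad (align 8)
size 32, align 8
48 − 32 = 16

16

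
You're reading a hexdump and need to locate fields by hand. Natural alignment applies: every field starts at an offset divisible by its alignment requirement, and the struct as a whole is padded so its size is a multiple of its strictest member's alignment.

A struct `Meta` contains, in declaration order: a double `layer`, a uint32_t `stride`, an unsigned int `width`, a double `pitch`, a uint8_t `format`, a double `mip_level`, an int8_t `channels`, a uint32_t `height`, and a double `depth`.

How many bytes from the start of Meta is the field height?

44

0..8  layer  (8B, 8-aligned)
8..12  stride  (4B, 4-aligned)
12..16  width  (4B, 4-aligned)
16..24  pitch  (8B, 8-aligned)
24..25  format  (1B, 1-aligned)
25..32  -- padding (7B)
32..40  mip_level  (8B, 8-aligned)
40..41  channels  (1B, 1-aligned)
41..44  -- padding (3B)
44..48  height  (4B, 4-aligned)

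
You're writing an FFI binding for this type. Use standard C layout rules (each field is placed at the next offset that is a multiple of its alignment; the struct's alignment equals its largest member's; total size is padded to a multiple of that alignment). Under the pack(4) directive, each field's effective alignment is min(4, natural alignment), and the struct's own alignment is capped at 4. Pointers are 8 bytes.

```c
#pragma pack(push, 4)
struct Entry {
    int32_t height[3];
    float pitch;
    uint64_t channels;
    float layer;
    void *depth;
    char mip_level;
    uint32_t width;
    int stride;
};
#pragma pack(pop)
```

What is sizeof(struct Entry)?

height at 0 (size 12, align 4) → ends 12
pitch at 12 (size 4, align 4) → ends 16
channels at 16 (size 8, align 4) → ends 24
layer at 24 (size 4, align 4) → ends 28
depth at 28 (size 8, align 4) → ends 36
mip_level at 36 (size 1, align 1) → ends 37
pad 3 to align 4 for width
width at 40 (size 4, align 4) → ends 44
stride at 44 (size 4, align 4) → ends 48
total 48 bytes, alignment 4

48 bytes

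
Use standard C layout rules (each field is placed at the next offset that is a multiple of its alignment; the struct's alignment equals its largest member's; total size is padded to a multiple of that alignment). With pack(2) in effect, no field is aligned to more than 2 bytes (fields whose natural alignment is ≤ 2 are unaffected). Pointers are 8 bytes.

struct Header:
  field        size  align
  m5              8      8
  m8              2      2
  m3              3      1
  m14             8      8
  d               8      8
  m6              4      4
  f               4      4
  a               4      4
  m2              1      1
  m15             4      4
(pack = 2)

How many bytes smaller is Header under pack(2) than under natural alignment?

8

natural layout:
  0..8  m5  (8B, 8-aligned)
  8..10  m8  (2B, 2-aligned)
  10..13  m3  (3B, 1-aligned)
  13..16  -- padding (3B)
  16..24  m14  (8B, 8-aligned)
  24..32  d  (8B, 8-aligned)
  32..36  m6  (4B, 4-aligned)
  36..40  f  (4B, 4-aligned)
  40..44  a  (4B, 4-aligned)
  44..45  m2  (1B, 1-aligned)
  45..48  -- padding (3B)
  48..52  m15  (4B, 4-aligned)
  52..56  -- tail padding (4B)
  sizeof = 56, alignof = 8
packed(2) layout:
  0..8  m5  (8B, 2-aligned)
  8..10  m8  (2B, 2-aligned)
  10..13  m3  (3B, 1-aligned)
  13..14  -- padding (1B)
  14..22  m14  (8B, 2-aligned)
  22..30  d  (8B, 2-aligned)
  30..34  m6  (4B, 2-aligned)
  34..38  f  (4B, 2-aligned)
  38..42  a  (4B, 2-aligned)
  42..43  m2  (1B, 1-aligned)
  43..44  -- padding (1B)
  44..48  m15  (4B, 2-aligned)
  sizeof = 48, alignof = 2
56 − 48 = 8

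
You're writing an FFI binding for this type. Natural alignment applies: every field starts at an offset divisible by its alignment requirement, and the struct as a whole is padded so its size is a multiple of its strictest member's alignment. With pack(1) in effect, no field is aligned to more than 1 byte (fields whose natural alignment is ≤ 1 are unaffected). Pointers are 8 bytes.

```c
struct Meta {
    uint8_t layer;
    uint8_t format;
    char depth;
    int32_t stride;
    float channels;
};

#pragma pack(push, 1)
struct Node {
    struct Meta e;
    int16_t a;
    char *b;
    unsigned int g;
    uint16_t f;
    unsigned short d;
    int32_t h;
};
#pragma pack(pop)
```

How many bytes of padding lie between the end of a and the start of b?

Meta: 0..1  layer  (1B, 1-aligned); 1..2  format  (1B, 1-aligned); 2..3  depth  (1B, 1-aligned); 3..4  -- padding (1B); 4..8  stride  (4B, 4-aligned); 8..12  channels  (4B, 4-aligned); sizeof = 12, alignof = 4
0..12  e  (12B, 1-aligned)
12..14  a  (2B, 1-aligned)
14..22  b  (8B, 1-aligned)

0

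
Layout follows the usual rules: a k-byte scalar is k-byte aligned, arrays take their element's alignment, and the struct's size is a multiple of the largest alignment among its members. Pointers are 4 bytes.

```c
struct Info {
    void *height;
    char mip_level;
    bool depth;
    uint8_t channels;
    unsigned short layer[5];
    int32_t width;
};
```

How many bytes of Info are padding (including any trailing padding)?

3

@0: height [4B, align 4] → 4
@4: mip_level [1B, align 1] → 5
@5: depth [1B, align 1] → 6
@6: channels [1B, align 1] → 7
+1 pad (align 2)
@8: layer [10B, align 2] → 18
+2 pad (align 4)
@20: width [4B, align 4] → 24
size 24, align 4
data bytes 21, size 24 → padding 3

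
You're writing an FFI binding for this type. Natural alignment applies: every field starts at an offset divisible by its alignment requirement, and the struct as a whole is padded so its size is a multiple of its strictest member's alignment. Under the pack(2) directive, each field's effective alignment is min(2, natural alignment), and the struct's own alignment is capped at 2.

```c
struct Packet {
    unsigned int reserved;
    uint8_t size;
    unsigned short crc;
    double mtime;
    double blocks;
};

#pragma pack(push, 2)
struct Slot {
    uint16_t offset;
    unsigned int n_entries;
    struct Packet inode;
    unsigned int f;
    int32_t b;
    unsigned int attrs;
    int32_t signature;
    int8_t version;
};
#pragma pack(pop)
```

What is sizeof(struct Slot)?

Packet: reserved at 0 (size 4, align 4) → ends 4; size at 4 (size 1, align 1) → ends 5; pad 1 to align 2 for crc; crc at 6 (size 2, align 2) → ends 8; mtime at 8 (size 8, align 8) → ends 16; blocks at 16 (size 8, align 8) → ends 24; total 24 bytes, alignment 8
offset at 0 (size 2, align 2) → ends 2
n_entries at 2 (size 4, align 2) → ends 6
inode at 6 (size 24, align 2) → ends 30
f at 30 (size 4, align 2) → ends 34
b at 34 (size 4, align 2) → ends 38
attrs at 38 (size 4, align 2) → ends 42
signature at 42 (size 4, align 2) → ends 46
version at 46 (size 1, align 1) → ends 47
tail pad 1 to reach multiple of 2
total 48 bytes, alignment 2

48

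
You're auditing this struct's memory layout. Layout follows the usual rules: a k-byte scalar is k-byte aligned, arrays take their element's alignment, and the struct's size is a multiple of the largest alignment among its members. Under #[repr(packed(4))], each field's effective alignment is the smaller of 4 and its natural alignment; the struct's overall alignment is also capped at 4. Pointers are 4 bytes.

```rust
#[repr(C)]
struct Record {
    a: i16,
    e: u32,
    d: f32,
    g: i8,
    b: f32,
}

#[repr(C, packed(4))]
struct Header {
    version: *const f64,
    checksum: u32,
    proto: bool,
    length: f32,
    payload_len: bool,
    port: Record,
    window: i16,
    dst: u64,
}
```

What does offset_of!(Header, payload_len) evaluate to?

Record: a at 0 (size 2, align 2) → ends 2; pad 2 to align 4 for e; e at 4 (size 4, align 4) → ends 8; d at 8 (size 4, align 4) → ends 12; g at 12 (size 1, align 1) → ends 13; pad 3 to align 4 for b; b at 16 (size 4, align 4) → ends 20; total 20 bytes, alignment 4
version at 0 (size 4, align 4) → ends 4
checksum at 4 (size 4, align 4) → ends 8
proto at 8 (size 1, align 1) → ends 9
pad 3 to align 4 for length
length at 12 (size 4, align 4) → ends 16
payload_len at 16 (size 1, align 1) → ends 17

16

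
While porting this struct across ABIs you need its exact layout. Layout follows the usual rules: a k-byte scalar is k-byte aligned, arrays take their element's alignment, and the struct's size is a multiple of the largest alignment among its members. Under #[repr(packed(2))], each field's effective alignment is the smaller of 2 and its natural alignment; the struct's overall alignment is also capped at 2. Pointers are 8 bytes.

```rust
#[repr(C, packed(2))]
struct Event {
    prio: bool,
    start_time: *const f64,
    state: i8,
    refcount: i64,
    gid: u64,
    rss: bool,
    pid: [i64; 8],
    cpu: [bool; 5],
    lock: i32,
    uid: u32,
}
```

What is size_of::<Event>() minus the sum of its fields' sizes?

4

prio at 0 (size 1, align 1) → ends 1
pad 1 to align 2 for start_time
start_time at 2 (size 8, align 2) → ends 10
state at 10 (size 1, align 1) → ends 11
pad 1 to align 2 for refcount
refcount at 12 (size 8, align 2) → ends 20
gid at 20 (size 8, align 2) → ends 28
rss at 28 (size 1, align 1) → ends 29
pad 1 to align 2 for pid
pid at 30 (size 64, align 2) → ends 94
cpu at 94 (size 5, align 1) → ends 99
pad 1 to align 2 for lock
lock at 100 (size 4, align 2) → ends 104
uid at 104 (size 4, align 2) → ends 108
total 108 bytes, alignment 2
data bytes 104, size 108 → padding 4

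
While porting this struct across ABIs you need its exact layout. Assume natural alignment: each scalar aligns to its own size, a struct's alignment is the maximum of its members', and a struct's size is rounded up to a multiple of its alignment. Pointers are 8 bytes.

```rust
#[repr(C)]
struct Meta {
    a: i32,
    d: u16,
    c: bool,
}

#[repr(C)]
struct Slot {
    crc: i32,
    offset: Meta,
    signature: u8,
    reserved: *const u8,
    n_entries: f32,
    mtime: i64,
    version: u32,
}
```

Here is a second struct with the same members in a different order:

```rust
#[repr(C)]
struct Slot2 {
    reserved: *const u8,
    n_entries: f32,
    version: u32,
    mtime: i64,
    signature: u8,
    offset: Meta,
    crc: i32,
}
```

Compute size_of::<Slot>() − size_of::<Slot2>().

8

Meta: a at 0 (size 4, align 4) → ends 4; d at 4 (size 2, align 2) → ends 6; c at 6 (size 1, align 1) → ends 7; tail pad 1 to reach multiple of 4; total 8 bytes, alignment 4
crc at 0 (size 4, align 4) → ends 4
offset at 4 (size 8, align 4) → ends 12
signature at 12 (size 1, align 1) → ends 13
pad 3 to align 8 for reserved
reserved at 16 (size 8, align 8) → ends 24
n_entries at 24 (size 4, align 4) → ends 28
pad 4 to align 8 for mtime
mtime at 32 (size 8, align 8) → ends 40
version at 40 (size 4, align 4) → ends 44
tail pad 4 to reach multiple of 8
total 48 bytes, alignment 8
— Slot2 —
reserved at 0 (size 8, align 8) → ends 8
n_entries at 8 (size 4, align 4) → ends 12
version at 12 (size 4, align 4) → ends 16
mtime at 16 (size 8, align 8) → ends 24
signature at 24 (size 1, align 1) → ends 25
pad 3 to align 4 for offset
offset at 28 (size 8, align 4) → ends 36
crc at 36 (size 4, align 4) → ends 40
total 40 bytes, alignment 8
48 − 40 = 8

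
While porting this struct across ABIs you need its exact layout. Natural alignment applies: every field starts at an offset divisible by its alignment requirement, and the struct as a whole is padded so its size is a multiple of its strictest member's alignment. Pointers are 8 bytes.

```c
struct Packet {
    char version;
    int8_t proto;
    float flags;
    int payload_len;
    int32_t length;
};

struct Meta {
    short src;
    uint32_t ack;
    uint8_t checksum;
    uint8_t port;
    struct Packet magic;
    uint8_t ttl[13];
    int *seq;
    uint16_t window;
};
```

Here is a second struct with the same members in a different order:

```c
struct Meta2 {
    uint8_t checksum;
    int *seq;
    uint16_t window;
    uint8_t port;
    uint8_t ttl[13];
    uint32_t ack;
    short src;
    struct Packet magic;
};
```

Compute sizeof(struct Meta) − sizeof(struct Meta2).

8

Packet: @0: version [1B, align 1] → 1; @1: proto [1B, align 1] → 2; +2 pad (align 4); @4: flags [4B, align 4] → 8; @8: payload_len [4B, align 4] → 12; @12: length [4B, align 4] → 16; size 16, align 4
@0: src [2B, align 2] → 2
+2 pad (align 4)
@4: ack [4B, align 4] → 8
@8: checksum [1B, align 1] → 9
@9: port [1B, align 1] → 10
+2 pad (align 4)
@12: magic [16B, align 4] → 28
@28: ttl [13B, align 1] → 41
+7 pad (align 8)
@48: seq [8B, align 8] → 56
@56: window [2B, align 2] → 58
+6 tail pad (align 8)
size 64, align 8
— Meta2 —
@0: checksum [1B, align 1] → 1
+7 pad (align 8)
@8: seq [8B, align 8] → 16
@16: window [2B, align 2] → 18
@18: port [1B, align 1] → 19
@19: ttl [13B, align 1] → 32
@32: ack [4B, align 4] → 36
@36: src [2B, align 2] → 38
+2 pad (align 4)
@40: magic [16B, align 4] → 56
size 56, align 8
64 − 56 = 8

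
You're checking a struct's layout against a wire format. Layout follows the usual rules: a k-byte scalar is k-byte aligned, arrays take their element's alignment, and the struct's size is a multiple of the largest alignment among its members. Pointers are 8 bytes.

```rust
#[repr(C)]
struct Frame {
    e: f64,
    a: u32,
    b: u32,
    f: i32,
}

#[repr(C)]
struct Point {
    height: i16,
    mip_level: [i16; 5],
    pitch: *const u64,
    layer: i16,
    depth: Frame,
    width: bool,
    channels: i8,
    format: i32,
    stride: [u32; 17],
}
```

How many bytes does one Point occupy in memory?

136 bytes

Frame: 0..8  e  (8B, 8-aligned); 8..12  a  (4B, 4-aligned); 12..16  b  (4B, 4-aligned); 16..20  f  (4B, 4-aligned); 20..24  -- tail padding (4B); sizeof = 24, alignof = 8
0..2  height  (2B, 2-aligned)
2..12  mip_level  (10B, 2-aligned)
12..16  -- padding (4B)
16..24  pitch  (8B, 8-aligned)
24..26  layer  (2B, 2-aligned)
26..32  -- padding (6B)
32..56  depth  (24B, 8-aligned)
56..57  width  (1B, 1-aligned)
57..58  channels  (1B, 1-aligned)
58..60  -- padding (2B)
60..64  format  (4B, 4-aligned)
64..132  stride  (68B, 4-aligned)
132..136  -- tail padding (4B)
sizeof = 136, alignof = 8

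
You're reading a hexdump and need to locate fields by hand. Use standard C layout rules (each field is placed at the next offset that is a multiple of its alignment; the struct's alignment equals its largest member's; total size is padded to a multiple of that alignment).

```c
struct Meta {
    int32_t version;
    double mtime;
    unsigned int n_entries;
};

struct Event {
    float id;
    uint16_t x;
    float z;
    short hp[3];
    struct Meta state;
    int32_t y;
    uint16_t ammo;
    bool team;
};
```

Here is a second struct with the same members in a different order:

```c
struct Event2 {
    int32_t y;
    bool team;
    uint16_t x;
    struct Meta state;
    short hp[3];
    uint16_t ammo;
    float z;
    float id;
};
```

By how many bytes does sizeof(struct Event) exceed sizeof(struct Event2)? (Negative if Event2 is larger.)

Meta: 0..4  version  (4B, 4-aligned); 4..8  -- padding (4B); 8..16  mtime  (8B, 8-aligned); 16..20  n_entries  (4B, 4-aligned); 20..24  -- tail padding (4B); sizeof = 24, alignof = 8
0..4  id  (4B, 4-aligned)
4..6  x  (2B, 2-aligned)
6..8  -- padding (2B)
8..12  z  (4B, 4-aligned)
12..18  hp  (6B, 2-aligned)
18..24  -- padding (6B)
24..48  state  (24B, 8-aligned)
48..52  y  (4B, 4-aligned)
52..54  ammo  (2B, 2-aligned)
54..55  team  (1B, 1-aligned)
55..56  -- tail padding (1B)
sizeof = 56, alignof = 8
— Event2 —
0..4  y  (4B, 4-aligned)
4..5  team  (1B, 1-aligned)
5..6  -- padding (1B)
6..8  x  (2B, 2-aligned)
8..32  state  (24B, 8-aligned)
32..38  hp  (6B, 2-aligned)
38..40  ammo  (2B, 2-aligned)
40..44  z  (4B, 4-aligned)
44..48  id  (4B, 4-aligned)
sizeof = 48, alignof = 8
56 − 48 = 8

8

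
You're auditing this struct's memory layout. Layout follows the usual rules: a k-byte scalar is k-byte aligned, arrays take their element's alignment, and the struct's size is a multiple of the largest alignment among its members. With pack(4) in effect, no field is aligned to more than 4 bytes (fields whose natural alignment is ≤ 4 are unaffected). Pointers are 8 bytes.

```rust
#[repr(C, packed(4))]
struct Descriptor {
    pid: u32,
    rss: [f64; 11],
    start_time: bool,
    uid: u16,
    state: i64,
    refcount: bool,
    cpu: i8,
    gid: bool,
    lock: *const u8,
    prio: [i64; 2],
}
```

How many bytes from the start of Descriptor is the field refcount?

0..4  pid  (4B, 4-aligned)
4..92  rss  (88B, 4-aligned)
92..93  start_time  (1B, 1-aligned)
93..94  -- padding (1B)
94..96  uid  (2B, 2-aligned)
96..104  state  (8B, 4-aligned)
104..105  refcount  (1B, 1-aligned)

104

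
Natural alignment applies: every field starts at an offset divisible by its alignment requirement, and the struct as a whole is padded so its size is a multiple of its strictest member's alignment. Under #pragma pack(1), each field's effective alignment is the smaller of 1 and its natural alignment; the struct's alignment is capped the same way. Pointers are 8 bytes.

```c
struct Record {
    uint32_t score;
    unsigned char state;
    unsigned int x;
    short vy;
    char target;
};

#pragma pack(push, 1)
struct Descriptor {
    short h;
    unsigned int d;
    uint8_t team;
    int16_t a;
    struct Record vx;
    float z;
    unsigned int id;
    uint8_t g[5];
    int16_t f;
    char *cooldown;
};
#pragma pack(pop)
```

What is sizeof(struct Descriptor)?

48 bytes

Record: 0..4  score  (4B, 4-aligned); 4..5  state  (1B, 1-aligned); 5..8  -- padding (3B); 8..12  x  (4B, 4-aligned); 12..14  vy  (2B, 2-aligned); 14..15  target  (1B, 1-aligned); 15..16  -- tail padding (1B); sizeof = 16, alignof = 4
0..2  h  (2B, 1-aligned)
2..6  d  (4B, 1-aligned)
6..7  team  (1B, 1-aligned)
7..9  a  (2B, 1-aligned)
9..25  vx  (16B, 1-aligned)
25..29  z  (4B, 1-aligned)
29..33  id  (4B, 1-aligned)
33..38  g  (5B, 1-aligned)
38..40  f  (2B, 1-aligned)
40..48  cooldown  (8B, 1-aligned)
sizeof = 48, alignof = 1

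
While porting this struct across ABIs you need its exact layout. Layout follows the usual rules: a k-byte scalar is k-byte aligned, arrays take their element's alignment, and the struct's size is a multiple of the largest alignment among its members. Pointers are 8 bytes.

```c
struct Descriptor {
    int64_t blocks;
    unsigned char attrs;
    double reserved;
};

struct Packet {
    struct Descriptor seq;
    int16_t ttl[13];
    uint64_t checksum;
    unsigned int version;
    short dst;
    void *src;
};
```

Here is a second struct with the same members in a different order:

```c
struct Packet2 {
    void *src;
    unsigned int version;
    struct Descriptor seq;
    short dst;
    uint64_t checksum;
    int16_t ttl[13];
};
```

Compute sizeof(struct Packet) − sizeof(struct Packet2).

Descriptor: @0: blocks [8B, align 8] → 8; @8: attrs [1B, align 1] → 9; +7 pad (align 8); @16: reserved [8B, align 8] → 24; size 24, align 8
@0: seq [24B, align 8] → 24
@24: ttl [26B, align 2] → 50
+6 pad (align 8)
@56: checksum [8B, align 8] → 64
@64: version [4B, align 4] → 68
@68: dst [2B, align 2] → 70
+2 pad (align 8)
@72: src [8B, align 8] → 80
size 80, align 8
— Packet2 —
@0: src [8B, align 8] → 8
@8: version [4B, align 4] → 12
+4 pad (align 8)
@16: seq [24B, align 8] → 40
@40: dst [2B, align 2] → 42
+6 pad (align 8)
@48: checksum [8B, align 8] → 56
@56: ttl [26B, align 2] → 82
+6 tail pad (align 8)
size 88, align 8
80 − 88 = -8

-8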